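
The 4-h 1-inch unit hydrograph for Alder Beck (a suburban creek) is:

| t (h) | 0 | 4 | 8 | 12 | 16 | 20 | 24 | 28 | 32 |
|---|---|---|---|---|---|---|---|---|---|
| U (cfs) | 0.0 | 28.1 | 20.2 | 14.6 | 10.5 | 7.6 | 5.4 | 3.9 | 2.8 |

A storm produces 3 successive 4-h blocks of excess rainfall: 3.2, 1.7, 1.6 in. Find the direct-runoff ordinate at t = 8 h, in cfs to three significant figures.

By discrete convolution, Q_j = Σ (P_i / 1 in) · U_{j−i}.
At t = 8 h (j=2): Q = (3.2/1)·20.2 + (1.7/1)·28.1 + (1.6/1)·0.0 = 112 cfs.

Q ≈ 112 cfs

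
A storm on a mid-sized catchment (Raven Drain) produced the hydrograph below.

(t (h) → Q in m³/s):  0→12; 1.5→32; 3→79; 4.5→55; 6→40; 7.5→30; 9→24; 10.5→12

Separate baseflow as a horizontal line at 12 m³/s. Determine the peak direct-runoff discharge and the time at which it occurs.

Subtracting baseflow gives direct-runoff ordinates: 0.0, 20.0, 67.0, 43.0, 28.0, 18.0, 12.0, 0.0 m³/s.
The maximum is 67.0 m³/s, occurring at the reading for t = 3 h.

Q_p = 67.0 m³/s at t = 3 h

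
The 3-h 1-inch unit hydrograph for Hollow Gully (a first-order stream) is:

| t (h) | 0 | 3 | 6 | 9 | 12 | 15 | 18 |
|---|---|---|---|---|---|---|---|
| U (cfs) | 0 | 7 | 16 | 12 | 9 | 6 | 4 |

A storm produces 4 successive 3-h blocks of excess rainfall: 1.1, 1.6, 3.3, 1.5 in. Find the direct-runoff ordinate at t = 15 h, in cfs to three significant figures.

Q ≈ 84.6 cfs

By discrete convolution, Q_j = Σ (P_i / 1 in) · U_{j−i}.
At t = 15 h (j=5): Q = (1.1/1)·6 + (1.6/1)·9 + (3.3/1)·12 + (1.5/1)·16 = 84.6 cfs.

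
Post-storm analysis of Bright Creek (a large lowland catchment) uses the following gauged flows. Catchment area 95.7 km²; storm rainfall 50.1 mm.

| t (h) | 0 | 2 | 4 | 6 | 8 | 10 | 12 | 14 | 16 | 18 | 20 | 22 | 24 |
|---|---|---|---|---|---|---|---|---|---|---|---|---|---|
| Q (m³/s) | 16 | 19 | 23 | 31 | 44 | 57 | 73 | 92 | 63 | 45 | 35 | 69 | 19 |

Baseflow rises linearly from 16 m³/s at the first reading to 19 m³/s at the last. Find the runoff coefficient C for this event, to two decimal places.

C ≈ 0.54

ΣQ_DR = 358.5 m³/s; V = ΣQ_DR·Δt = 2.581 × 10^6 m³.
Runoff depth d = V / A = 26.97 mm.
C = d / P = 26.97 / 50.1 = 0.54.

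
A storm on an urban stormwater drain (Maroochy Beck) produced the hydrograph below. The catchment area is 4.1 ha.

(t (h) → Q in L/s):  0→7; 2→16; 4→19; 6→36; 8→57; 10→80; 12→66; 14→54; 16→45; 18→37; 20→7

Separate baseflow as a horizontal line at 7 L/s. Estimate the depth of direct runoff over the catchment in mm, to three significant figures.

d ≈ 60.9 mm

Direct runoff: 0.0, 9.0, 12.0, 29.0, 50.0, 73.0, 59.0, 47.0, 38.0, 30.0, 0.0 L/s; ΣQ_DR = 347.0 L/s.
V = ΣQ_DR · Δt = 347.0 × 7200 s = 2.498 × 10^6 L.
Over A = 4.1 ha, depth = V / A = 60.9 mm.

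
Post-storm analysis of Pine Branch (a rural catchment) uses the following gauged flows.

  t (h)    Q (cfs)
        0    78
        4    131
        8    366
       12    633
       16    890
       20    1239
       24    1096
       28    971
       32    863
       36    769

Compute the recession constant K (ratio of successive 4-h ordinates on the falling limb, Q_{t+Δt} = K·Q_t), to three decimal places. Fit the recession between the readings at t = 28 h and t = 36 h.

K ≈ 0.890

Using the recession-limb readings at t = 28 h and t = 36 h: Q falls from 971 to 769 cfs over 2 intervals.
K = (Q₂/Q₁)^(1/2) = (769/971)^(1/2) = 0.890.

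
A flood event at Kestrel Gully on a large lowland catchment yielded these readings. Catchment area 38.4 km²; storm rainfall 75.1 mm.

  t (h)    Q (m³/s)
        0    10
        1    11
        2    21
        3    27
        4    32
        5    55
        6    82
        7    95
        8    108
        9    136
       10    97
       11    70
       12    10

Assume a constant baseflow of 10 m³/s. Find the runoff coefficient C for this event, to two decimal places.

ΣQ_DR = 624.0 m³/s; V = ΣQ_DR·Δt = 2.246 × 10^6 m³.
Runoff depth d = V / A = 58.50 mm.
C = d / P = 58.50 / 75.1 = 0.78.

C ≈ 0.78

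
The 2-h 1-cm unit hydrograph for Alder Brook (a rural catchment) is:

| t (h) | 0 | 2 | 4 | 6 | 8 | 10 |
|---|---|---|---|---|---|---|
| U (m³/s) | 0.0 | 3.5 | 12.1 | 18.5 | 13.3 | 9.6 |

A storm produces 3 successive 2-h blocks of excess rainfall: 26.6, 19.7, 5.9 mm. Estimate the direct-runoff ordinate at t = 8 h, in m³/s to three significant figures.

Q ≈ 79.0 m³/s

By discrete convolution, Q_j = Σ (P_i / 10 mm) · U_{j−i}.
At t = 8 h (j=4): Q = (26.6/10)·13.3 + (19.7/10)·18.5 + (5.9/10)·12.1 = 79.0 m³/s.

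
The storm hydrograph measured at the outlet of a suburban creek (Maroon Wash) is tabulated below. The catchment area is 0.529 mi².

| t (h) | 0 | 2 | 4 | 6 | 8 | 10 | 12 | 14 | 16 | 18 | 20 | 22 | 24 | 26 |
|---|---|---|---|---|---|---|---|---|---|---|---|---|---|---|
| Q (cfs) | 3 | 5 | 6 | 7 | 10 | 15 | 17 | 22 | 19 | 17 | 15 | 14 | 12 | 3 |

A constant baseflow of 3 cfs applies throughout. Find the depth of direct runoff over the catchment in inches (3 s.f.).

Direct runoff: 0.0, 2.0, 3.0, 4.0, 7.0, 12.0, 14.0, 19.0, 16.0, 14.0, 12.0, 11.0, 9.0, 0.0 cfs; ΣQ_DR = 123.0 cfs.
V = ΣQ_DR · Δt = 123.0 × 7200 s = 8.856 × 10^5 ft³.
Over A = 0.529 mi², depth = V / A = 0.721 in.

d ≈ 0.721 in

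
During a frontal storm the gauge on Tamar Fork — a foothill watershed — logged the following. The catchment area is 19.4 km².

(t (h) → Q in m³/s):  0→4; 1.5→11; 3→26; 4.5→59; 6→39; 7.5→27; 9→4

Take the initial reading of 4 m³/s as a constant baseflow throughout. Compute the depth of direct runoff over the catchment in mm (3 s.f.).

d ≈ 39.5 mm

Direct runoff: 0.0, 7.0, 22.0, 55.0, 35.0, 23.0, 0.0 m³/s; ΣQ_DR = 142.0 m³/s.
V = ΣQ_DR · Δt = 142.0 × 5400 s = 7.668 × 10^5 m³.
Over A = 19.4 km², depth = V / A = 39.5 mm.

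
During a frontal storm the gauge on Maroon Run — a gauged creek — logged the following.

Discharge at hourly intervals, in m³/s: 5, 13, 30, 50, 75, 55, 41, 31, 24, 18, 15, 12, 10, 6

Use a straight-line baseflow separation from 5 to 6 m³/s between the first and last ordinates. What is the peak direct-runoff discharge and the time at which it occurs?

Q_p = 69.69 m³/s at t = 4 h

Subtracting baseflow gives direct-runoff ordinates: 0.00, 7.92, 24.85, 44.77, 69.69, 49.62, 35.54, 25.46, 18.38, 12.31, 9.23, 6.15, 4.08, 0.00 m³/s.
The maximum is 69.69 m³/s, occurring at the reading for t = 4 h.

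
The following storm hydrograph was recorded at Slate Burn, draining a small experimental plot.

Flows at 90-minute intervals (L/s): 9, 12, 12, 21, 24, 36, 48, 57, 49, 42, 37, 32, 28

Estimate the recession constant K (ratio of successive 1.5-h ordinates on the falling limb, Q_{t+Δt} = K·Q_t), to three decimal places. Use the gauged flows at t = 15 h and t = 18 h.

Using the recession-limb readings at t = 15 h and t = 18 h: Q falls from 37 to 28 L/s over 2 intervals.
K = (Q₂/Q₁)^(1/2) = (28/37)^(1/2) = 0.870.

K ≈ 0.870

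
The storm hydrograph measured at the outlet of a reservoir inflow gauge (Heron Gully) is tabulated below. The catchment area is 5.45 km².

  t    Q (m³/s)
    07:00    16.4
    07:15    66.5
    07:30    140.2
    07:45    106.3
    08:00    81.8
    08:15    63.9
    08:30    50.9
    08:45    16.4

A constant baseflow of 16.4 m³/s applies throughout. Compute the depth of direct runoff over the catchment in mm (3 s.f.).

Direct runoff: 0.0, 50.1, 123.8, 89.9, 65.4, 47.5, 34.5, 0.0 m³/s; ΣQ_DR = 411.2 m³/s.
V = ΣQ_DR · Δt = 411.2 × 900 s = 3.701 × 10^5 m³.
Over A = 5.45 km², depth = V / A = 67.9 mm.

d ≈ 67.9 mm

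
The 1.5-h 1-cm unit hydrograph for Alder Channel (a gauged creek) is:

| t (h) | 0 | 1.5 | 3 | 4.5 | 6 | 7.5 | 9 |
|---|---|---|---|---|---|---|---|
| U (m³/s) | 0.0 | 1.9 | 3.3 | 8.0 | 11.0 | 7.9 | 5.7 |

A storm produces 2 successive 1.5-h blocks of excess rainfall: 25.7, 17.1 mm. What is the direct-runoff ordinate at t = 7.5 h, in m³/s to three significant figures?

By discrete convolution, Q_j = Σ (P_i / 10 mm) · U_{j−i}.
At t = 7.5 h (j=5): Q = (25.7/10)·7.9 + (17.1/10)·11.0 = 39.1 m³/s.

Q ≈ 39.1 m³/s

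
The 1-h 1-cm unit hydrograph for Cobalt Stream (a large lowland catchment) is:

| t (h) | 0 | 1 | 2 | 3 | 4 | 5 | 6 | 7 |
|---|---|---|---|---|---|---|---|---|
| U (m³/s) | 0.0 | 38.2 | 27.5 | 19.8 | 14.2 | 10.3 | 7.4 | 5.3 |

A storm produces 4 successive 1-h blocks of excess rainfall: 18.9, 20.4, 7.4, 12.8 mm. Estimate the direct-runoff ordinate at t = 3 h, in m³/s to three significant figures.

Q ≈ 122 m³/s

By discrete convolution, Q_j = Σ (P_i / 10 mm) · U_{j−i}.
At t = 3 h (j=3): Q = (18.9/10)·19.8 + (20.4/10)·27.5 + (7.4/10)·38.2 + (12.8/10)·0.0 = 122 m³/s.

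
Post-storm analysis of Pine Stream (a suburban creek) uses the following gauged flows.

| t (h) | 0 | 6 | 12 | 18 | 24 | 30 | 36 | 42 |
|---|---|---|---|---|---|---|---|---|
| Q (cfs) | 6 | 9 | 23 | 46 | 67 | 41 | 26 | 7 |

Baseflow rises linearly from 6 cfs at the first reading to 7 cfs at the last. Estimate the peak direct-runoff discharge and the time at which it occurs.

Subtracting baseflow gives direct-runoff ordinates: 0.00, 2.86, 16.71, 39.57, 60.43, 34.29, 19.14, 0.00 cfs.
The maximum is 60.43 cfs, occurring at the reading for t = 24 h.

Q_p = 60.43 cfs at t = 24 h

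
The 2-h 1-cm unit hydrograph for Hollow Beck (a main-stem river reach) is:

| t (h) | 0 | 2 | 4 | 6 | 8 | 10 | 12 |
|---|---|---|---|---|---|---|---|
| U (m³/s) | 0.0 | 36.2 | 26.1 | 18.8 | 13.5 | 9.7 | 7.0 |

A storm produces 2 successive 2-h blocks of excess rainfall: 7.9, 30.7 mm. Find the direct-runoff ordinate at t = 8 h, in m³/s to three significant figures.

Q ≈ 68.4 m³/s

By discrete convolution, Q_j = Σ (P_i / 10 mm) · U_{j−i}.
At t = 8 h (j=4): Q = (7.9/10)·13.5 + (30.7/10)·18.8 = 68.4 m³/s.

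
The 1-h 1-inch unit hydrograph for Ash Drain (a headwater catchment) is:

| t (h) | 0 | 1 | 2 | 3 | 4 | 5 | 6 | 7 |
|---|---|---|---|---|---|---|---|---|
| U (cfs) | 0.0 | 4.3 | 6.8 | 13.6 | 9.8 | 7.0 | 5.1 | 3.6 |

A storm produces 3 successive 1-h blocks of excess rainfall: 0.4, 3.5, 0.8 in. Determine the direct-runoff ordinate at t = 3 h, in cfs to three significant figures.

By discrete convolution, Q_j = Σ (P_i / 1 in) · U_{j−i}.
At t = 3 h (j=3): Q = (0.4/1)·13.6 + (3.5/1)·6.8 + (0.8/1)·4.3 = 32.7 cfs.

Q ≈ 32.7 cfs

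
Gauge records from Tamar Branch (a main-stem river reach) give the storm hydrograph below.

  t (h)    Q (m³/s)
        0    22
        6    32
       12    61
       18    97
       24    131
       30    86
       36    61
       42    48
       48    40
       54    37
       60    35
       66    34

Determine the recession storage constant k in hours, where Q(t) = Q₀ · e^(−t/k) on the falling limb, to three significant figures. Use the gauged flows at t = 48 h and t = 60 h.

On the falling limb, Q drops from 40 to 35 m³/s between t = 48 h and t = 60 h (Δt = 12 h).
k = −Δt / ln(Q₂/Q₁) = −12 / ln(35/40) = 89.9 h.

k ≈ 89.9 h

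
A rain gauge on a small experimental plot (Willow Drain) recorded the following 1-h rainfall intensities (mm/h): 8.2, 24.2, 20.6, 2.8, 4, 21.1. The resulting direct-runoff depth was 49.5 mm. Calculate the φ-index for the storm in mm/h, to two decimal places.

φ ≈ 6.15 mm/h

Only the 4 blocks with intensity above φ contribute runoff: 8.2, 24.2, 20.6, 21.1 mm/h.
Σ(I−φ)·Δt = d  ⇒  (8.2+24.2+20.6+21.1 − 4φ)·1 = 49.5
φ = (74.10 − 49.5/1) / 4 = 6.15 mm/h.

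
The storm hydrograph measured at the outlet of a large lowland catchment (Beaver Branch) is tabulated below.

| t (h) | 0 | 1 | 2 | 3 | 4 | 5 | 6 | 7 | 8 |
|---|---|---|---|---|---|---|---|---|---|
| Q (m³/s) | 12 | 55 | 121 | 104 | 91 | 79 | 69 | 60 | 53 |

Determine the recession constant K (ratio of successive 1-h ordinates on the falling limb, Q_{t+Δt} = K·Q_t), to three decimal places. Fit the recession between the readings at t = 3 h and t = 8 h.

K ≈ 0.874

Using the recession-limb readings at t = 3 h and t = 8 h: Q falls from 104 to 53 m³/s over 5 intervals.
K = (Q₂/Q₁)^(1/5) = (53/104)^(1/5) = 0.874.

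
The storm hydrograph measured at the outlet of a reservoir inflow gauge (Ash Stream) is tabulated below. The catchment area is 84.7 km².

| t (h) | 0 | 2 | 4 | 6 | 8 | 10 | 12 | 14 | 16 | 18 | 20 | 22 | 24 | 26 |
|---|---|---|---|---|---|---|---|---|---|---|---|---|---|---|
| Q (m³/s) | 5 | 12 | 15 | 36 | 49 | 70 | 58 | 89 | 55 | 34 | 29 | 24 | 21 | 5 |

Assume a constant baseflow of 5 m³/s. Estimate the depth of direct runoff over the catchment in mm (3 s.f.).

Direct runoff: 0.0, 7.0, 10.0, 31.0, 44.0, 65.0, 53.0, 84.0, 50.0, 29.0, 24.0, 19.0, 16.0, 0.0 m³/s; ΣQ_DR = 432.0 m³/s.
V = ΣQ_DR · Δt = 432.0 × 7200 s = 3.110 × 10^6 m³.
Over A = 84.7 km², depth = V / A = 36.7 mm.

d ≈ 36.7 mm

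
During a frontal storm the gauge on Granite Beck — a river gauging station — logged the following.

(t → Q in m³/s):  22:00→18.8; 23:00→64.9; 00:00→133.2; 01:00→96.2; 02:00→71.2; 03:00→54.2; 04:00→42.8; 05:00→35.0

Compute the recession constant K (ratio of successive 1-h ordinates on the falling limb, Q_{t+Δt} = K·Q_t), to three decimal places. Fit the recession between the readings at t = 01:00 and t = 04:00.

K ≈ 0.763

Using the recession-limb readings at t = 01:00 and t = 04:00: Q falls from 96.2 to 42.8 m³/s over 3 intervals.
K = (Q₂/Q₁)^(1/3) = (42.8/96.2)^(1/3) = 0.763.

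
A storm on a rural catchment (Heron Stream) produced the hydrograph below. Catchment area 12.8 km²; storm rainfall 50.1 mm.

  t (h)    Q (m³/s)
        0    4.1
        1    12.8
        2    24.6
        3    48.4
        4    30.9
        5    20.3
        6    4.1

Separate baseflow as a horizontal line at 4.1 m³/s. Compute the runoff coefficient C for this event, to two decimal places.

C ≈ 0.65

ΣQ_DR = 116.5 m³/s; V = ΣQ_DR·Δt = 4.194 × 10^5 m³.
Runoff depth d = V / A = 32.77 mm.
C = d / P = 32.77 / 50.1 = 0.65.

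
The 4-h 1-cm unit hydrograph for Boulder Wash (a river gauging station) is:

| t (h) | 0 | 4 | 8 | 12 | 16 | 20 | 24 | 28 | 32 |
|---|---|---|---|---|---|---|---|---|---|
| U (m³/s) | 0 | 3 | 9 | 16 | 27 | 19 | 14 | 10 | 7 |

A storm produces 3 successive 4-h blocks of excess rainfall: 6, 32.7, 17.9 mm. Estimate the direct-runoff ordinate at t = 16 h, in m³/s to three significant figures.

By discrete convolution, Q_j = Σ (P_i / 10 mm) · U_{j−i}.
At t = 16 h (j=4): Q = (6/10)·27 + (32.7/10)·16 + (17.9/10)·9 = 84.6 m³/s.

Q ≈ 84.6 m³/s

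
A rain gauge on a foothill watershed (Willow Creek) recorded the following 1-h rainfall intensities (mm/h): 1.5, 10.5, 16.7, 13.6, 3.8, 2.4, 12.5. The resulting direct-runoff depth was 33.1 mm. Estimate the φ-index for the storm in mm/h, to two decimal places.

φ ≈ 5.05 mm/h

Only the 4 blocks with intensity above φ contribute runoff: 10.5, 16.7, 13.6, 12.5 mm/h.
Σ(I−φ)·Δt = d  ⇒  (10.5+16.7+13.6+12.5 − 4φ)·1 = 33.1
φ = (53.30 − 33.1/1) / 4 = 5.05 mm/h.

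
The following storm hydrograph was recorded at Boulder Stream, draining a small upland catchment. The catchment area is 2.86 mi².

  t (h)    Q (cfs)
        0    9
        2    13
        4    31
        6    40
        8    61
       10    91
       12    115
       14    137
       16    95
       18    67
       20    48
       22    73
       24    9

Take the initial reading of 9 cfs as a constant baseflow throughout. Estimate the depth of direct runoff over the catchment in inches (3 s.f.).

d ≈ 0.728 in

Direct runoff: 0.0, 4.0, 22.0, 31.0, 52.0, 82.0, 106.0, 128.0, 86.0, 58.0, 39.0, 64.0, 0.0 cfs; ΣQ_DR = 672.0 cfs.
V = ΣQ_DR · Δt = 672.0 × 7200 s = 4.838 × 10^6 ft³.
Over A = 2.86 mi², depth = V / A = 0.728 in.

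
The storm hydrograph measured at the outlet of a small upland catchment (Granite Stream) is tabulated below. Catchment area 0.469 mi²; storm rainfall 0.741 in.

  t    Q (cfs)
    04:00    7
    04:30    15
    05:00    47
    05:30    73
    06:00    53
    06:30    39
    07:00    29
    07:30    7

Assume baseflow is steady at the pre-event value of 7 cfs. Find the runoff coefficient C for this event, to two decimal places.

C ≈ 0.48

ΣQ_DR = 214.0 cfs; V = ΣQ_DR·Δt = 3.852 × 10^5 ft³.
Runoff depth d = V / A = 0.3535 in.
C = d / P = 0.3535 / 0.741 = 0.48.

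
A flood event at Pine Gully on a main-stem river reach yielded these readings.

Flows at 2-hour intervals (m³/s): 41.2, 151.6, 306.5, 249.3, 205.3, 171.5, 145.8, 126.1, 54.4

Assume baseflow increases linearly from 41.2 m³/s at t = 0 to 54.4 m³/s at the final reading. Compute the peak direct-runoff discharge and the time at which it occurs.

Subtracting baseflow gives direct-runoff ordinates: 0.00, 108.75, 262.00, 203.15, 157.50, 122.05, 94.70, 73.35, 0.00 m³/s.
The maximum is 262.00 m³/s, occurring at the reading for t = 4 h.

Q_p = 262.00 m³/s at t = 4 h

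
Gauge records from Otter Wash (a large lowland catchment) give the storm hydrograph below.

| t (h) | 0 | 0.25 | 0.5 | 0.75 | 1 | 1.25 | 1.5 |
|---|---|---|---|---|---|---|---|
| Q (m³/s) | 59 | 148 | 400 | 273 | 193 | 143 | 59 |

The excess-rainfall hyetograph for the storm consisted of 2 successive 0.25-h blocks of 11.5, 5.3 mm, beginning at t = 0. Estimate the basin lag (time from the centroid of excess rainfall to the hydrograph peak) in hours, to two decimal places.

Centroid of excess rainfall: t_c = Σ P_i·t̄_i / ΣP_i = 0.2039 h (block centres at 0.125, 0.375 h).
Hydrograph peak occurs at t = 0.5 h, so basin lag t_L = 0.5 − 0.2039 = 0.30 h.

t_L ≈ 0.30 h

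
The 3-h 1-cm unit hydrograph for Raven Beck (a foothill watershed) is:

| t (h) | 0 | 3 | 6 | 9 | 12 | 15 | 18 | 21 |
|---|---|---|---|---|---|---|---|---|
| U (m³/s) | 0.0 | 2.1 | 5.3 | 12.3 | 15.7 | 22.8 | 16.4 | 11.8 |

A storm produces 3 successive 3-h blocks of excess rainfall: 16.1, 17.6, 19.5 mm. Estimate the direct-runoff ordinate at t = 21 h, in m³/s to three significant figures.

By discrete convolution, Q_j = Σ (P_i / 10 mm) · U_{j−i}.
At t = 21 h (j=7): Q = (16.1/10)·11.8 + (17.6/10)·16.4 + (19.5/10)·22.8 = 92.3 m³/s.

Q ≈ 92.3 m³/s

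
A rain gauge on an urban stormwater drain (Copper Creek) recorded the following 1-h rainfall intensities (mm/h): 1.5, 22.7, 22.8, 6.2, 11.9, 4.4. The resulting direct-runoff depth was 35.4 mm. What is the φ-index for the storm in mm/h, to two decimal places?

Only the 3 blocks with intensity above φ contribute runoff: 22.7, 22.8, 11.9 mm/h.
Σ(I−φ)·Δt = d  ⇒  (22.7+22.8+11.9 − 3φ)·1 = 35.4
φ = (57.40 − 35.4/1) / 3 = 7.33 mm/h.

φ ≈ 7.33 mm/h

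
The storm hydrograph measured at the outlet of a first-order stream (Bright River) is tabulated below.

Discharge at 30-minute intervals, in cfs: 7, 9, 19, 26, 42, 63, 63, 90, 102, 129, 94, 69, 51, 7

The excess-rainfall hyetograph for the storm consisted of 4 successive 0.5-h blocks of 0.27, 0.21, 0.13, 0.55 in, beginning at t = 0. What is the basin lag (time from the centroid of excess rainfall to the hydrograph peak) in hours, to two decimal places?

Centroid of excess rainfall: t_c = Σ P_i·t̄_i / ΣP_i = 1.1638 h (block centres at 0.25, 0.75, 1.25, 1.75 h).
Hydrograph peak occurs at t = 4.5 h, so basin lag t_L = 4.5 − 1.1638 = 3.34 h.

t_L ≈ 3.34 h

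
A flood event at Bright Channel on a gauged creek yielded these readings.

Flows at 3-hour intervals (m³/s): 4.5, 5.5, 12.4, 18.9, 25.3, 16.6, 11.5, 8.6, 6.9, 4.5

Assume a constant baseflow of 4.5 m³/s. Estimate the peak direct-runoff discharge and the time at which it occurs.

Subtracting baseflow gives direct-runoff ordinates: 0.0, 1.0, 7.9, 14.4, 20.8, 12.1, 7.0, 4.1, 2.4, 0.0 m³/s.
The maximum is 20.8 m³/s, occurring at the reading for t = 12 h.

Q_p = 20.8 m³/s at t = 12 h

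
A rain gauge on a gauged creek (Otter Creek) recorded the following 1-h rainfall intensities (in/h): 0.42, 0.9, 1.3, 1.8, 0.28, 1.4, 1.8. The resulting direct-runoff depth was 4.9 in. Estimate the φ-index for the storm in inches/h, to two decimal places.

φ ≈ 0.46 in/h

Only the 5 blocks with intensity above φ contribute runoff: 0.9, 1.3, 1.8, 1.4, 1.8 in/h.
Σ(I−φ)·Δt = d  ⇒  (0.9+1.3+1.8+1.4+1.8 − 5φ)·1 = 4.9
φ = (7.200 − 4.9/1) / 5 = 0.46 in/h.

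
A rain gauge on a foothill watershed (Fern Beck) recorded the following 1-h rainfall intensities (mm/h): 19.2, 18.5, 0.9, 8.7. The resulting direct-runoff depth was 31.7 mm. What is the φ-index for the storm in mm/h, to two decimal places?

φ ≈ 4.90 mm/h

Only the 3 blocks with intensity above φ contribute runoff: 19.2, 18.5, 8.7 mm/h.
Σ(I−φ)·Δt = d  ⇒  (19.2+18.5+8.7 − 3φ)·1 = 31.7
φ = (46.40 − 31.7/1) / 3 = 4.90 mm/h.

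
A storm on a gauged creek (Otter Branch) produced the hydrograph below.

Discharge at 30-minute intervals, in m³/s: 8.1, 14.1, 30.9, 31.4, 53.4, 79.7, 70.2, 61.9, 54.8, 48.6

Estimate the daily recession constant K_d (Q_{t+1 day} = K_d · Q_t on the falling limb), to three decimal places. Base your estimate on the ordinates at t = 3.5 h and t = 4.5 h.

K_d ≈ 0.003

Between t = 3.5 h and t = 4.5 h the flow falls from 61.9 to 48.6 m³/s over 2×0.5 h = 1 h.
Per-interval ratio K = (48.6/61.9)^(1/2) = 0.8861; K_d = K^(24/0.5) = 0.003.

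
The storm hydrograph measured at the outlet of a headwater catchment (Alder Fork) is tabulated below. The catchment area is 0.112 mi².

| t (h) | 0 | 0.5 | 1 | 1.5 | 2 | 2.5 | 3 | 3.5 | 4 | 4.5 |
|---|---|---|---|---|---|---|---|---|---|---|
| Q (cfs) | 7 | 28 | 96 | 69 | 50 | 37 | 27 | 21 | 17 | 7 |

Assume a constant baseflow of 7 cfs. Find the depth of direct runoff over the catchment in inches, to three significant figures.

Direct runoff: 0.0, 21.0, 89.0, 62.0, 43.0, 30.0, 20.0, 14.0, 10.0, 0.0 cfs; ΣQ_DR = 289.0 cfs.
V = ΣQ_DR · Δt = 289.0 × 1800 s = 5.202 × 10^5 ft³.
Over A = 0.112 mi², depth = V / A = 2.00 in.

d ≈ 2.00 in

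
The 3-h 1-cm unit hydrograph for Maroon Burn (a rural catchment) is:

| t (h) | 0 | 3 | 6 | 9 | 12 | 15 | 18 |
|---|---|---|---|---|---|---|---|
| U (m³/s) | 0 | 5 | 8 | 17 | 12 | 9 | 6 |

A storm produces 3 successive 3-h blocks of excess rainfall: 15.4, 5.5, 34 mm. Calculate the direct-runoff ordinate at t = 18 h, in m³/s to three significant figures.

By discrete convolution, Q_j = Σ (P_i / 10 mm) · U_{j−i}.
At t = 18 h (j=6): Q = (15.4/10)·6 + (5.5/10)·9 + (34/10)·12 = 55.0 m³/s.

Q ≈ 55.0 m³/s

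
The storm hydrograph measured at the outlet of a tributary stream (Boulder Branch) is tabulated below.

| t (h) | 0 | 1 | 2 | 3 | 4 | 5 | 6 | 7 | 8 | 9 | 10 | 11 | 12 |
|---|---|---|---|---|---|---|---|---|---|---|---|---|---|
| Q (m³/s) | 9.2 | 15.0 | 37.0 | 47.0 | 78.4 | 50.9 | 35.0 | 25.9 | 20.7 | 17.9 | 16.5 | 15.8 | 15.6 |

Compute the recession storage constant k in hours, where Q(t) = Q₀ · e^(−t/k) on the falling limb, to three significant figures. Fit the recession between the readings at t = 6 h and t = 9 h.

On the falling limb, Q drops from 35.0 to 17.9 m³/s between t = 6 h and t = 9 h (Δt = 3 h).
k = −Δt / ln(Q₂/Q₁) = −3 / ln(17.9/35.0) = 4.47 h.

k ≈ 4.47 h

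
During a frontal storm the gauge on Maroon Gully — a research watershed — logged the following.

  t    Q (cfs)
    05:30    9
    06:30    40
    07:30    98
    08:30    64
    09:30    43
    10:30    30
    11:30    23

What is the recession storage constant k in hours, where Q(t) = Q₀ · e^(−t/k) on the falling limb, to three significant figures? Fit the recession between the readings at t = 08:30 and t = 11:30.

k ≈ 2.93 h

On the falling limb, Q drops from 64 to 23 cfs between t = 08:30 and t = 11:30 (Δt = 3 h).
k = −Δt / ln(Q₂/Q₁) = −3 / ln(23/64) = 2.93 h.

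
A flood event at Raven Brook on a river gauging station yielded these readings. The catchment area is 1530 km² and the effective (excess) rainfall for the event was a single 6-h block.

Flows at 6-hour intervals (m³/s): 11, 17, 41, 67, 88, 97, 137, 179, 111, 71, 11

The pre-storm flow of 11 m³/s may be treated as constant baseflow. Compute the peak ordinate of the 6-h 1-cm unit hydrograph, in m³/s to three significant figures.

U_p ≈ 168 m³/s

Direct runoff: 0.0, 6.0, 30.0, 56.0, 77.0, 86.0, 126.0, 168.0, 100.0, 60.0, 0.0 m³/s; ΣQ_DR = 709.0 m³/s, peak = 168.0 m³/s.
Runoff depth d = ΣQ_DR·Δt / A = 709.0 × 21600 / (1530 km²) = 10.01 mm.
The 1-cm UH is the DRH scaled by (10 mm)/d, so U_p = 168.0 × 10/10.01 = 168 m³/s.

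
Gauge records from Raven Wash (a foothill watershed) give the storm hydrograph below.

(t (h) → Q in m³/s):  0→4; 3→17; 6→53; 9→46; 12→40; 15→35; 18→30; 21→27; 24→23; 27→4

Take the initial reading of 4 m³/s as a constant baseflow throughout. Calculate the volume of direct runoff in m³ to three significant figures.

Direct-runoff ordinates (Q − Q_b): 0.0, 13.0, 49.0, 42.0, 36.0, 31.0, 26.0, 23.0, 19.0, 0.0 m³/s.
ΣQ_DR = 239.0 m³/s.
With Δt = 3 h = 10800 s, V = ΣQ_DR · Δt = 239.0 × 10800 = 2.58 × 10^6 m³.

V ≈ 2.58 × 10^6 m³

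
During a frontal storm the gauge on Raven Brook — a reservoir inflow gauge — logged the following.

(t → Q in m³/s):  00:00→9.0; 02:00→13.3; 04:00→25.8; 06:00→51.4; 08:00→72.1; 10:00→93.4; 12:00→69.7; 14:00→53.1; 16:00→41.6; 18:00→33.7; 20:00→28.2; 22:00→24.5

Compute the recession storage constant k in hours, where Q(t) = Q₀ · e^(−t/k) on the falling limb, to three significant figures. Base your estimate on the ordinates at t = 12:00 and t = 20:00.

On the falling limb, Q drops from 69.7 to 28.2 m³/s between t = 12:00 and t = 20:00 (Δt = 8 h).
k = −Δt / ln(Q₂/Q₁) = −8 / ln(28.2/69.7) = 8.84 h.

k ≈ 8.84 h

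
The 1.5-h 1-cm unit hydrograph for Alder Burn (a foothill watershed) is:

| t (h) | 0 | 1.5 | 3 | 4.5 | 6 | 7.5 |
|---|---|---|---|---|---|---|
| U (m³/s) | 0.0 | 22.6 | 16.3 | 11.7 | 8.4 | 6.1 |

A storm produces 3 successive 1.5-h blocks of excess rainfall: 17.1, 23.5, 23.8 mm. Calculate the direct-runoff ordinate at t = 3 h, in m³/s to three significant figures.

By discrete convolution, Q_j = Σ (P_i / 10 mm) · U_{j−i}.
At t = 3 h (j=2): Q = (17.1/10)·16.3 + (23.5/10)·22.6 + (23.8/10)·0.0 = 81.0 m³/s.

Q ≈ 81.0 m³/s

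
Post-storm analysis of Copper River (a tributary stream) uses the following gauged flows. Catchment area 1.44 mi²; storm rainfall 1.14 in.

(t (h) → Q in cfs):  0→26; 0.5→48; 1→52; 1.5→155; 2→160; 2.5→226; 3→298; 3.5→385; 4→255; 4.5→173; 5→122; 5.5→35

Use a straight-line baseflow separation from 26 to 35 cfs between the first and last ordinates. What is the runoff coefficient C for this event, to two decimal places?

C ≈ 0.74

ΣQ_DR = 1569 cfs; V = ΣQ_DR·Δt = 2.824 × 10^6 ft³.
Runoff depth d = V / A = 0.8442 in.
C = d / P = 0.8442 / 1.14 = 0.74.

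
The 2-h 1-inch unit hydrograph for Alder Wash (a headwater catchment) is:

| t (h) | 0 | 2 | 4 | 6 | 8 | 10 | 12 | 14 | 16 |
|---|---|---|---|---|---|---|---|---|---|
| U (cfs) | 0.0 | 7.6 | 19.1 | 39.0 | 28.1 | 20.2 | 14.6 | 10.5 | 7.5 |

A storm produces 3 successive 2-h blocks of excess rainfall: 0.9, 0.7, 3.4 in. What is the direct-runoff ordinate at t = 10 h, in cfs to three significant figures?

By discrete convolution, Q_j = Σ (P_i / 1 in) · U_{j−i}.
At t = 10 h (j=5): Q = (0.9/1)·20.2 + (0.7/1)·28.1 + (3.4/1)·39.0 = 170 cfs.

Q ≈ 170 cfs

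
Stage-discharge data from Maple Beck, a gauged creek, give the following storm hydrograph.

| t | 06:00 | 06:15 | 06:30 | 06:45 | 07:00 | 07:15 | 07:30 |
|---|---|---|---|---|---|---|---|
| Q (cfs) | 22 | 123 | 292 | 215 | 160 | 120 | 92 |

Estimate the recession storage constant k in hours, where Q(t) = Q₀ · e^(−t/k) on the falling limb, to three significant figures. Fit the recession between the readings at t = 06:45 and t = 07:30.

On the falling limb, Q drops from 215 to 92 cfs between t = 06:45 and t = 07:30 (Δt = 0.75 h).
k = −Δt / ln(Q₂/Q₁) = −0.75 / ln(92/215) = 0.884 h.

k ≈ 0.884 h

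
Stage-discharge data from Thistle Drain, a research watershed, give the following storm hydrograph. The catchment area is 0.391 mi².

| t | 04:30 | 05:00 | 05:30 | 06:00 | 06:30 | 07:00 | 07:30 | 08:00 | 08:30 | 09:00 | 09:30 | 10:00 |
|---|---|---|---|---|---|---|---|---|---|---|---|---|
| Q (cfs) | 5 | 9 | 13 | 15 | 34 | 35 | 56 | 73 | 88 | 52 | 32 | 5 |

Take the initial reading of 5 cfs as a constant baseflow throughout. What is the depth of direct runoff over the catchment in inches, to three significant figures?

Direct runoff: 0.0, 4.0, 8.0, 10.0, 29.0, 30.0, 51.0, 68.0, 83.0, 47.0, 27.0, 0.0 cfs; ΣQ_DR = 357.0 cfs.
V = ΣQ_DR · Δt = 357.0 × 1800 s = 6.426 × 10^5 ft³.
Over A = 0.391 mi², depth = V / A = 0.707 in.

d ≈ 0.707 in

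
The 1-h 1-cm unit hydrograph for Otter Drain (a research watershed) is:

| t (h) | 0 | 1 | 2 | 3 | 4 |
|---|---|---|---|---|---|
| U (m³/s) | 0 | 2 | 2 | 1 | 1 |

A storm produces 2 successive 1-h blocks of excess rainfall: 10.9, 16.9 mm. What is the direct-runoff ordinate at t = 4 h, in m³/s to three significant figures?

By discrete convolution, Q_j = Σ (P_i / 10 mm) · U_{j−i}.
At t = 4 h (j=4): Q = (10.9/10)·1 + (16.9/10)·1 = 2.78 m³/s.

Q ≈ 2.78 m³/s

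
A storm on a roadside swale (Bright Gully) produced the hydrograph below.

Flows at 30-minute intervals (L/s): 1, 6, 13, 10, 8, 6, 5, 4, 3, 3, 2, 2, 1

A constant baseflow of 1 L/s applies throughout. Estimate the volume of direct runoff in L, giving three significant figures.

V ≈ 91800 L

Direct-runoff ordinates (Q − Q_b): 0.0, 5.0, 12.0, 9.0, 7.0, 5.0, 4.0, 3.0, 2.0, 2.0, 1.0, 1.0, 0.0 L/s.
ΣQ_DR = 51.00 L/s.
With Δt = 0.5 h = 1800 s, V = ΣQ_DR · Δt = 51.00 × 1800 = 91800 L.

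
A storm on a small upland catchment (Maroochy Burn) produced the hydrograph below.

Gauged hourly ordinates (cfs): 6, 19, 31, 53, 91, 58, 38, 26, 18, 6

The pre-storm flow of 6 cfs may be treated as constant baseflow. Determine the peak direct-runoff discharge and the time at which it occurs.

Q_p = 85.0 cfs at t = 4 h

Subtracting baseflow gives direct-runoff ordinates: 0.0, 13.0, 25.0, 47.0, 85.0, 52.0, 32.0, 20.0, 12.0, 0.0 cfs.
The maximum is 85.0 cfs, occurring at the reading for t = 4 h.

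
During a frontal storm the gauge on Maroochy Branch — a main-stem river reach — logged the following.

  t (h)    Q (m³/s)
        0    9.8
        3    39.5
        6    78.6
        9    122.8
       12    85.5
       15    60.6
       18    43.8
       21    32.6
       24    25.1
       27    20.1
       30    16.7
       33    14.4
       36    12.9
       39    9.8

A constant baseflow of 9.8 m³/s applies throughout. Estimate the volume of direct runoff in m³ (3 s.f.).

Direct-runoff ordinates (Q − Q_b): 0.0, 29.7, 68.8, 113.0, 75.7, 50.8, 34.0, 22.8, 15.3, 10.3, 6.9, 4.6, 3.1, 0.0 m³/s.
ΣQ_DR = 435.0 m³/s.
With Δt = 3 h = 10800 s, V = ΣQ_DR · Δt = 435.0 × 10800 = 4.70 × 10^6 m³.

V ≈ 4.70 × 10^6 m³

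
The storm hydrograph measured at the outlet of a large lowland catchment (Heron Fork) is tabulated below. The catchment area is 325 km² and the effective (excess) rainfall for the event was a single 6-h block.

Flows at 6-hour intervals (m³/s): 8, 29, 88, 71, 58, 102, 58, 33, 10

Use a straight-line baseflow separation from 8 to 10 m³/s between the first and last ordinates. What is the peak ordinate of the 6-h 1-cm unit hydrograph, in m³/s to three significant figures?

U_p ≈ 37.1 m³/s

Direct runoff: 0.00, 20.75, 79.50, 62.25, 49.00, 92.75, 48.50, 23.25, 0.00 m³/s; ΣQ_DR = 376.0 m³/s, peak = 92.75 m³/s.
Runoff depth d = ΣQ_DR·Δt / A = 376.0 × 21600 / (325 km²) = 24.99 mm.
The 1-cm UH is the DRH scaled by (10 mm)/d, so U_p = 92.75 × 10/24.99 = 37.1 m³/s.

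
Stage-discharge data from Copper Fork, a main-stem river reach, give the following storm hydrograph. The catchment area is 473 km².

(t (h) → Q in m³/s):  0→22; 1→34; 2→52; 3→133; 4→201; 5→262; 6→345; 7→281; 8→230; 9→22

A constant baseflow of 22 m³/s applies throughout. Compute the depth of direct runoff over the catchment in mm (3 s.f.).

d ≈ 10.4 mm

Direct runoff: 0.0, 12.0, 30.0, 111.0, 179.0, 240.0, 323.0, 259.0, 208.0, 0.0 m³/s; ΣQ_DR = 1362 m³/s.
V = ΣQ_DR · Δt = 1362 × 3600 s = 4.903 × 10^6 m³.
Over A = 473 km², depth = V / A = 10.4 mm.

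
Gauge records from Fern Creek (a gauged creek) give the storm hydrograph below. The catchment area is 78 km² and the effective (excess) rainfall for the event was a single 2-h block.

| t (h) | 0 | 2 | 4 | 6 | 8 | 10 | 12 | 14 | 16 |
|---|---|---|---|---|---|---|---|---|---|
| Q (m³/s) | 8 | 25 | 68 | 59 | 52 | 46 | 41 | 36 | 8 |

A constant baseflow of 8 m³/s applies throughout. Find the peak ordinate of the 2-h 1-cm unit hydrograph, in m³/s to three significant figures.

U_p ≈ 24.0 m³/s

Direct runoff: 0.0, 17.0, 60.0, 51.0, 44.0, 38.0, 33.0, 28.0, 0.0 m³/s; ΣQ_DR = 271.0 m³/s, peak = 60.0 m³/s.
Runoff depth d = ΣQ_DR·Δt / A = 271.0 × 7200 / (78 km²) = 25.02 mm.
The 1-cm UH is the DRH scaled by (10 mm)/d, so U_p = 60.0 × 10/25.02 = 24.0 m³/s.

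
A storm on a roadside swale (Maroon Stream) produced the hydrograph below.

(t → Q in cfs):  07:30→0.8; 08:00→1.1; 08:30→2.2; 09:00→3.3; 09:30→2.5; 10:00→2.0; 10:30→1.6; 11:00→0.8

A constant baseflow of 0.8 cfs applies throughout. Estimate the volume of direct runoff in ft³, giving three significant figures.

Direct-runoff ordinates (Q − Q_b): 0.0, 0.3, 1.4, 2.5, 1.7, 1.2, 0.8, 0.0 cfs.
ΣQ_DR = 7.900 cfs.
With Δt = 0.5 h = 1800 s, V = ΣQ_DR · Δt = 7.900 × 1800 = 14200 ft³.

V ≈ 14200 ft³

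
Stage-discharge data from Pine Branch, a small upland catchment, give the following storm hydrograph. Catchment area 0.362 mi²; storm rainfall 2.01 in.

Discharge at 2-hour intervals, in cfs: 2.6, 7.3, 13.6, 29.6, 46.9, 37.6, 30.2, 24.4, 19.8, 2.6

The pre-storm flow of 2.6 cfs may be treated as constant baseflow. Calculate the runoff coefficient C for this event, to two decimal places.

C ≈ 0.80

ΣQ_DR = 188.6 cfs; V = ΣQ_DR·Δt = 1.358 × 10^6 ft³.
Runoff depth d = V / A = 1.615 in.
C = d / P = 1.615 / 2.01 = 0.80.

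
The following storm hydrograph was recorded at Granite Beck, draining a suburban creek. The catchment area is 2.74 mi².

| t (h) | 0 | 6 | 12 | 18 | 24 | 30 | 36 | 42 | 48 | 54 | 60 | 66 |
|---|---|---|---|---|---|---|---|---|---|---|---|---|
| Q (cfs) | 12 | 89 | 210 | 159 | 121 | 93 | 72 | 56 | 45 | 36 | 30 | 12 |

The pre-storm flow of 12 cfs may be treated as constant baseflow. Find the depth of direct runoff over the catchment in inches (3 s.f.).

Direct runoff: 0.0, 77.0, 198.0, 147.0, 109.0, 81.0, 60.0, 44.0, 33.0, 24.0, 18.0, 0.0 cfs; ΣQ_DR = 791.0 cfs.
V = ΣQ_DR · Δt = 791.0 × 21600 s = 1.709 × 10^7 ft³.
Over A = 2.74 mi², depth = V / A = 2.68 in.

d ≈ 2.68 in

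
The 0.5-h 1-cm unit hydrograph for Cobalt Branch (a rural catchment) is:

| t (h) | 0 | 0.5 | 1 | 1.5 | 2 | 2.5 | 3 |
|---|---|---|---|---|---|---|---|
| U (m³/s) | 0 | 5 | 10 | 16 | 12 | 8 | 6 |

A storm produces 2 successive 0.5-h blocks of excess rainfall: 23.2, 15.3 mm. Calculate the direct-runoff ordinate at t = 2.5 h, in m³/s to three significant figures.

By discrete convolution, Q_j = Σ (P_i / 10 mm) · U_{j−i}.
At t = 2.5 h (j=5): Q = (23.2/10)·8 + (15.3/10)·12 = 36.9 m³/s.

Q ≈ 36.9 m³/s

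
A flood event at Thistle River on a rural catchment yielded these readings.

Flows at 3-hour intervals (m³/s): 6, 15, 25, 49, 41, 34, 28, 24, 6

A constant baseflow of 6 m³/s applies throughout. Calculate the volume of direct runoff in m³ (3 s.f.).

Direct-runoff ordinates (Q − Q_b): 0.0, 9.0, 19.0, 43.0, 35.0, 28.0, 22.0, 18.0, 0.0 m³/s.
ΣQ_DR = 174.0 m³/s.
With Δt = 3 h = 10800 s, V = ΣQ_DR · Δt = 174.0 × 10800 = 1.88 × 10^6 m³.

V ≈ 1.88 × 10^6 m³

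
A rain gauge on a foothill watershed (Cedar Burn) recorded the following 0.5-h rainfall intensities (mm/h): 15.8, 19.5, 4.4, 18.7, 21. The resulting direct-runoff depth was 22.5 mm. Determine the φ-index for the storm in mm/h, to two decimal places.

Only the 4 blocks with intensity above φ contribute runoff: 15.8, 19.5, 18.7, 21 mm/h.
Σ(I−φ)·Δt = d  ⇒  (15.8+19.5+18.7+21 − 4φ)·0.5 = 22.5
φ = (75.00 − 22.5/0.5) / 4 = 7.50 mm/h.

φ ≈ 7.50 mm/h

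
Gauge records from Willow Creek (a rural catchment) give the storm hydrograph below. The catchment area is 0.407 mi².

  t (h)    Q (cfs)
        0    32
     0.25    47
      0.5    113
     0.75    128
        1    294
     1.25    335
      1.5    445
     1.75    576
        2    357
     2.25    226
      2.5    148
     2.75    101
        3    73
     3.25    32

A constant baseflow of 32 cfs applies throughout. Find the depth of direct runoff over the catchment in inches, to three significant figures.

Direct runoff: 0.0, 15.0, 81.0, 96.0, 262.0, 303.0, 413.0, 544.0, 325.0, 194.0, 116.0, 69.0, 41.0, 0.0 cfs; ΣQ_DR = 2459 cfs.
V = ΣQ_DR · Δt = 2459 × 900 s = 2.213 × 10^6 ft³.
Over A = 0.407 mi², depth = V / A = 2.34 in.

d ≈ 2.34 in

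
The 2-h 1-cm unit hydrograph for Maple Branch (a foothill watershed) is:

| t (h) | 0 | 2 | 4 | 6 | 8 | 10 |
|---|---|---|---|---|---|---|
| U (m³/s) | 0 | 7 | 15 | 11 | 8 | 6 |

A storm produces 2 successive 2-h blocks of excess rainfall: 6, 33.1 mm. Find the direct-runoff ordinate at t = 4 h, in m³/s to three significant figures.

Q ≈ 32.2 m³/s

By discrete convolution, Q_j = Σ (P_i / 10 mm) · U_{j−i}.
At t = 4 h (j=2): Q = (6/10)·15 + (33.1/10)·7 = 32.2 m³/s.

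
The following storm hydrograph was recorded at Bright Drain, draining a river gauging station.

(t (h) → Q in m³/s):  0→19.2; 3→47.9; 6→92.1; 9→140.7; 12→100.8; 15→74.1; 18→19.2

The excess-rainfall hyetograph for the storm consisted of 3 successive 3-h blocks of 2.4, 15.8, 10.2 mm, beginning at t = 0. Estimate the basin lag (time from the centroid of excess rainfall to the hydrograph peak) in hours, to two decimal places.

t_L ≈ 3.68 h

Centroid of excess rainfall: t_c = Σ P_i·t̄_i / ΣP_i = 5.3239 h (block centres at 1.5, 4.5, 7.5 h).
Hydrograph peak occurs at t = 9 h, so basin lag t_L = 9 − 5.3239 = 3.68 h.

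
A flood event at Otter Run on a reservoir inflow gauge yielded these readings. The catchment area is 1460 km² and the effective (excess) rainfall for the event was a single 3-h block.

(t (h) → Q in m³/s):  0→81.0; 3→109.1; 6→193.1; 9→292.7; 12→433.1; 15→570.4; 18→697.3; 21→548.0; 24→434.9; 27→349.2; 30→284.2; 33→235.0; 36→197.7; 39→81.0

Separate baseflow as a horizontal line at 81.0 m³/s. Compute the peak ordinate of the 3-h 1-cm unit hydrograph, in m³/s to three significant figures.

Direct runoff: 0.0, 28.1, 112.1, 211.7, 352.1, 489.4, 616.3, 467.0, 353.9, 268.2, 203.2, 154.0, 116.7, 0.0 m³/s; ΣQ_DR = 3373 m³/s, peak = 616.3 m³/s.
Runoff depth d = ΣQ_DR·Δt / A = 3373 × 10800 / (1460 km²) = 24.95 mm.
The 1-cm UH is the DRH scaled by (10 mm)/d, so U_p = 616.3 × 10/24.95 = 247 m³/s.

U_p ≈ 247 m³/s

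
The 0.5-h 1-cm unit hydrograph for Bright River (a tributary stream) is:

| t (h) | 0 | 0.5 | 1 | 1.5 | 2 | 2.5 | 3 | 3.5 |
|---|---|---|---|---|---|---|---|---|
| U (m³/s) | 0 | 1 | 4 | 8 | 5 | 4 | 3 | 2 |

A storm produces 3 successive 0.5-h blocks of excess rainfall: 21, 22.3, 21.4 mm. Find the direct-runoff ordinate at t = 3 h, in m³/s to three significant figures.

By discrete convolution, Q_j = Σ (P_i / 10 mm) · U_{j−i}.
At t = 3 h (j=6): Q = (21/10)·3 + (22.3/10)·4 + (21.4/10)·5 = 25.9 m³/s.

Q ≈ 25.9 m³/s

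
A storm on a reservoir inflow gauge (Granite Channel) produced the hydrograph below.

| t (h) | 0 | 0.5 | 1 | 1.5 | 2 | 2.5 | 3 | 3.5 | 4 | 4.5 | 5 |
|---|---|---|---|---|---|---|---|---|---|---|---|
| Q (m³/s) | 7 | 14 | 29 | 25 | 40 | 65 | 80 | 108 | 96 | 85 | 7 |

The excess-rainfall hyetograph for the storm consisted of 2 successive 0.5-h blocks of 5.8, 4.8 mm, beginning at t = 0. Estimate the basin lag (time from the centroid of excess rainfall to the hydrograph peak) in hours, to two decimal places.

t_L ≈ 3.02 h

Centroid of excess rainfall: t_c = Σ P_i·t̄_i / ΣP_i = 0.4764 h (block centres at 0.25, 0.75 h).
Hydrograph peak occurs at t = 3.5 h, so basin lag t_L = 3.5 − 0.4764 = 3.02 h.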